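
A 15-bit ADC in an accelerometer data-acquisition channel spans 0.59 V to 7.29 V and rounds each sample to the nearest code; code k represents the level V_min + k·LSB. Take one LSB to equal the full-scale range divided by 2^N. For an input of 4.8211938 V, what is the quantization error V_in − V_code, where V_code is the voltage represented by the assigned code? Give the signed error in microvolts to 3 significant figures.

−62.3 µV

The full-scale span is 7.29 − (0.59) = 6.7 V. LSB = 6.7 V / 2^15 ≈ 204.5 µV.
(4.8211938 − (0.59)) / LSB = 4.2311938 × 32768/6.7 = 20693.6953. Nearest integer: k = 20694.
Reconstructed level: 0.59 + 20694 × 6.7/32768 V = 4.8212561035 V.
e = 4.8211938 − (4.8212561035) = −62.3 µV.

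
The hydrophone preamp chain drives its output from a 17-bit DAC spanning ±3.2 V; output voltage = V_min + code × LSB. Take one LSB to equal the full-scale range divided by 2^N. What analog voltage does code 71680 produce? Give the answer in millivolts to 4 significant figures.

Full-scale range = 3.2 V − (-3.2 V) = 6.4 V. LSB = 6.4 V / 2^17.
V_out = -3.2 + 71680 × (6.4/131072) V
      = -3.2 + 3.50000 = 0.300000 V.

300.0 mV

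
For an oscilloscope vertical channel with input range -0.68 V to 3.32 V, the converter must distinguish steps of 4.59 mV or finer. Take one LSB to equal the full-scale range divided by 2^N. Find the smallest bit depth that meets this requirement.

The full-scale span is 3.32 − (-0.68) = 4 V.
Levels needed ≥ 4/4.59 mV = 871.5. 2^10 = 1024 suffices, so N_min = 10.

10 bits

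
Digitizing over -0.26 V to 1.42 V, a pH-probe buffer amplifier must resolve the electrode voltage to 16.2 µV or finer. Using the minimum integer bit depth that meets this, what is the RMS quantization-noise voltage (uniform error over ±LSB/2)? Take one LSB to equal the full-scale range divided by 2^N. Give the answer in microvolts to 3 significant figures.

3.70 µV

Full-scale range = 1.42 V − (-0.26 V) = 1.68 V.
Required number of levels: 1.68/16.2 µV = 103700; smallest N with 2^N ≥ that is 17.
LSB = 1.68 V / 2^17 = 12.817 µV.
σ_q = LSB/√12 = 12.817 µV/3.4641 = 3.70 µV.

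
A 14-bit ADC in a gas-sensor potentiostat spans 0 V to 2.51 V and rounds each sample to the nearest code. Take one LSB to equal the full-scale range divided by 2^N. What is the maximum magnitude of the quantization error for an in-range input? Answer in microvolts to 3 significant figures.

Full-scale range = 2.51 V.
LSB = 2.51 V ÷ 2^14 = 2.51/16384 V = 153.20 µV.
Worst-case error for round-to-nearest is half an LSB: 76.6 µV.

76.6 µV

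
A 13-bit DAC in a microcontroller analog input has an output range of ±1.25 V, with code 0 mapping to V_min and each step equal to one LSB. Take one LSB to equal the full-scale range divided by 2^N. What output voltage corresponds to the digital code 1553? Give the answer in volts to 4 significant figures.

The full-scale span is 1.25 − (-1.25) = 2.5 V. LSB = 2.5 V / 2^13.
V_out = -1.25 + 1553 × (2.5/8192) V
      = -1.25 + 0.473938 = -0.776062 V.

-0.7761 V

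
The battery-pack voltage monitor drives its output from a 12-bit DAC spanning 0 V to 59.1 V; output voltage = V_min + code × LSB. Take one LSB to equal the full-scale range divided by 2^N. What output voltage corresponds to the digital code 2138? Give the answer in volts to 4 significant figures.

Full-scale range = 59.1 V. LSB = 59.1 V / 2^12.
V_out = 0 + 2138 × (59.1/4096) V
      = 0 V + 30.8486 V = 30.8486 V.

30.85 V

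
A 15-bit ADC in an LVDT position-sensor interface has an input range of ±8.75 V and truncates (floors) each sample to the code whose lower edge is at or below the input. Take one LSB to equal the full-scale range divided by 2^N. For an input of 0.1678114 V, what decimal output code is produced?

16698

The full-scale span is 8.75 − (-8.75) = 17.5 V. LSB = 17.5 V / 2^15 ≈ 0.5341 mV.
V_in − V_min = 0.1678114 − (-8.75) = 8.9178114 V.
Divide by LSB: 8.9178114 × 32768/17.5 = 16698.2197.
Truncating gives code 16698.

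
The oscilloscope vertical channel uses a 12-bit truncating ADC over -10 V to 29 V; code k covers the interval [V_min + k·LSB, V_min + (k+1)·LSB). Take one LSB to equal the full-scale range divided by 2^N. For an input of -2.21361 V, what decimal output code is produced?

The full-scale span is 29 − (-10) = 39 V. LSB = 39 V / 2^12 ≈ 9.521 mV.
code = ⌊(V_in − V_min)/LSB⌋ = ⌊(V_in − V_min) × 2^12 / range⌋
     = ⌊(-2.21361 − (-10)) × 4096 / 39⌋ = ⌊7.78639 × 4096/39⌋
     = ⌊817.771⌋ = 817.

817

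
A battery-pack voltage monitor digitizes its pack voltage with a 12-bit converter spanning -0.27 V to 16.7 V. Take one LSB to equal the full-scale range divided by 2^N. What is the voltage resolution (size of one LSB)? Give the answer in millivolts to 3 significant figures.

Span: 16.7 V − (-0.27 V) = 16.97 V.
There are 2^12 = 4096 steps.
One LSB is 16.97 V / 4096 = 4.14 mV.

4.14 mV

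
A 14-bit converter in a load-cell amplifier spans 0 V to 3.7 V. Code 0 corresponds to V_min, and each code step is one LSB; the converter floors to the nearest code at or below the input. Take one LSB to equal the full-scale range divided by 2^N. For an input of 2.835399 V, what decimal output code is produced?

Range is 3.7 V. LSB = 3.7 V / 2^14 ≈ 225.8 µV.
(V_in − V_min) × 2^14/range = (2.835399 − (0)) × 16384/3.7 = 12555.453.
Floor → code = 12555.

12555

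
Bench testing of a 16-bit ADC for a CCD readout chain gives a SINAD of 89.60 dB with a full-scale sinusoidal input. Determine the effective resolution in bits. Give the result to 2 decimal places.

ENOB = (SINAD − 1.76) / 6.02 = (89.60 − 1.76) / 6.02 = 87.84 / 6.02 = 14.5914.

14.59 bits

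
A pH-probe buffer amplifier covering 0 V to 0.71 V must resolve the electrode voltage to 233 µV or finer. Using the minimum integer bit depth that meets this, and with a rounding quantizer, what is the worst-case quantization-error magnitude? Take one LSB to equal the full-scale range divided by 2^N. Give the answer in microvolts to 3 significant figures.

Span = 0.71 V.
Levels needed ≥ 0.71/233 µV = 3047. 2^12 = 4096 suffices, so N_min = 12.
LSB = 0.71 V / 2^12 = 173.34 µV.
Max error for round-to-nearest is LSB/2 = 86.7 µV.

86.7 µV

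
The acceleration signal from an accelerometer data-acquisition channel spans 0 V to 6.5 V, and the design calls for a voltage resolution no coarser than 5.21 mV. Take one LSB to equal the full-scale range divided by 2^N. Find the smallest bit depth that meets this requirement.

Span = 6.5 V.
Required number of levels: 6.5/5.21 mV = 1247.6; smallest N with 2^N ≥ that is 11.

11 bits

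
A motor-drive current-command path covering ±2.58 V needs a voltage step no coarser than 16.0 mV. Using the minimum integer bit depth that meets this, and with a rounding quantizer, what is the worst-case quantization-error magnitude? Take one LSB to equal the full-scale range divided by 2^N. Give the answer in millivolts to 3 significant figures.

Span: 2.58 V − (-2.58 V) = 5.16 V.
Need 2^N ≥ 5.16 V / 16.0 mV = 322.5 → N_min = 9.
One LSB is 5.16 V / 512 = 10.078 mV.
Max error for round-to-nearest is LSB/2 = 5.04 mV.

5.04 mV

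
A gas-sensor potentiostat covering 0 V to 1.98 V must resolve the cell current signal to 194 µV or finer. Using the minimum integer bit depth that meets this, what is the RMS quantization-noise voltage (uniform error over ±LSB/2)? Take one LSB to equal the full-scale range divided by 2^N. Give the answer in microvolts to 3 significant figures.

Full-scale range = 1.98 V.
Need 2^N ≥ 1.98 V / 194 µV = 10210 → N_min = 14.
LSB = 1.98 V / 2^14 = 120.85 µV.
V_rms = LSB/√12 = 34.9 µV.

34.9 µV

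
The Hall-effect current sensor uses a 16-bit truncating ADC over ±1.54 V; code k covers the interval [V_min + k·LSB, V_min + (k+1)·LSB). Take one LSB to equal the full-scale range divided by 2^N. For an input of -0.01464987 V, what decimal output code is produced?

Span: 1.54 V − (-1.54 V) = 3.08 V. LSB = 3.08 V / 2^16 ≈ 47.00 µV.
V_in − V_min = -0.01464987 − (-1.54) = 1.52535013 V.
Divide by LSB: 1.52535013 × 65536/3.08 = 32456.2812.
Truncating gives code 32456.

32456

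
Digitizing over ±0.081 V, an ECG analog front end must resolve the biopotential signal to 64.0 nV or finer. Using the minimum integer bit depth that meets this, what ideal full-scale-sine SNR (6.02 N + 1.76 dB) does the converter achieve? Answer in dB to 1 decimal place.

134.2 dB

The full-scale span is 0.081 − (-0.081) = 0.162 V.
Required number of levels: 0.162/64.0 nV = 2.5312e6; smallest N with 2^N ≥ that is 22.
Ideal SNR at N = 22: 6.02·22 + 1.76 = 134.2 dB.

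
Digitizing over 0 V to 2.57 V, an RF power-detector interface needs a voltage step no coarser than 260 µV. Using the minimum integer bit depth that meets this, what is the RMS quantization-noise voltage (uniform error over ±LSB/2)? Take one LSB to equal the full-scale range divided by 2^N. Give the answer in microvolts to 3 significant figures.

45.3 µV

Span = 2.57 V.
Need 2^N ≥ 2.57 V / 260 µV = 9885 → N_min = 14.
One LSB is 2.57 V / 16384 = 156.86 µV.
V_rms = LSB/√12 = 45.3 µV.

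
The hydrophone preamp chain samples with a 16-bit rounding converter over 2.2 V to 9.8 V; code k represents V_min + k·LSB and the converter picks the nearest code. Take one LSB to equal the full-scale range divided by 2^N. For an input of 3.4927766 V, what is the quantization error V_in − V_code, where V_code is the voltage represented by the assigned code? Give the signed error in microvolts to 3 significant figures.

−21.3 µV

Range = 9.8 − (2.2) = 7.6 V. LSB = 7.6 V / 2^16 ≈ 116.0 µV.
(3.4927766 − (2.2)) / LSB = 1.2927766 × 65536/7.6 = 11147.8167. Nearest integer: k = 11148.
V_code = V_min + k × range/2^16 = 2.2 + 11148 × 7.6/65536 = 3.4927978516 V.
V_in − V_code = 3.4927766 − (3.4927978516) = −21.3 µV.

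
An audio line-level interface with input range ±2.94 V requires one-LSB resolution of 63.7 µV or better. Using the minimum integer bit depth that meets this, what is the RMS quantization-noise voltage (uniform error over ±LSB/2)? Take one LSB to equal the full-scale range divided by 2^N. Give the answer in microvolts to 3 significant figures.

13.0 µV

Range = 2.94 − (-2.94) = 5.88 V.
5.88 V / 63.7 µV = 92310. Since 2^16 = 65536 and 2^17 = 131072, N = 17.
LSB = 5.88 V / 2^17 = 44.861 µV.
σ_q = LSB/√12 = 44.861 µV/3.4641 = 13.0 µV.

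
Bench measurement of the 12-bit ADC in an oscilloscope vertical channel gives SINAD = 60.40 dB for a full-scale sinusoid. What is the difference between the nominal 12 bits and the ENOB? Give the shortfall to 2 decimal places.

N_eff = (60.40 − 1.76)/6.02 = 9.7409 bits.
12 − 9.7409 = 2.26 bits below nominal.

2.26 bits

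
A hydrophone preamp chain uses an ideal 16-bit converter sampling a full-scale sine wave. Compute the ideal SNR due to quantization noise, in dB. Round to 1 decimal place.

Ideal quantization SNR: 6.02 × 16 + 1.76 dB = 98.1 dB.

98.1 dB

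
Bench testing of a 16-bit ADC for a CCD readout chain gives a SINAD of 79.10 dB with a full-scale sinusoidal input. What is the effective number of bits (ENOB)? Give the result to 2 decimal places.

12.85 bits

Inverting SNR = 6.02 N + 1.76: N_eff = (79.10 − 1.76)/6.02 = 12.8472.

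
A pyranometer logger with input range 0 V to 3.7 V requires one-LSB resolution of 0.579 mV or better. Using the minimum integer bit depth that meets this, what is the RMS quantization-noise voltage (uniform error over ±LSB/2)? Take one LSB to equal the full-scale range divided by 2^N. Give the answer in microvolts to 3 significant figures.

V_FS = 3.7 V.
Need 2^N ≥ 3.7 V / 0.579 mV = 6390 → N_min = 13.
One LSB is 3.7 V / 8192 = 451.66 µV.
RMS noise = LSB/√12 = 130 µV.

130 µV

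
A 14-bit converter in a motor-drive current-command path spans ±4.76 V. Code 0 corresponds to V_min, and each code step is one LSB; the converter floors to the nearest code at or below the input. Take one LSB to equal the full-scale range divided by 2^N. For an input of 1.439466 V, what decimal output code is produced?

Full-scale range = 4.76 V − (-4.76 V) = 9.52 V. LSB = 9.52 V / 2^14 ≈ 0.5811 mV.
V_in − V_min = 1.439466 − (-4.76) = 6.199466 V.
Divide by LSB: 6.199466 × 16384/9.52 = 10669.3331.
Truncating gives code 10669.

10669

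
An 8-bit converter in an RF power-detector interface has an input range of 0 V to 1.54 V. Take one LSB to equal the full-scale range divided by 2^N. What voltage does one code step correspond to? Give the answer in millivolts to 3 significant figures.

6.02 mV

V_FS = 1.54 V.
Number of codes = 2^8 = 256.
LSB = 1.54 V ÷ 2^8 = 1.54/256 V = 6.02 mV.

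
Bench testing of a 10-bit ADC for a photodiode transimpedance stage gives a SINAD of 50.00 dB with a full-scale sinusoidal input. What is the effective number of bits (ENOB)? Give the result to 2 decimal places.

8.01 bits

(50.00 − 1.76) / 6.02 = 48.24/6.02 = 8.0133 effective bits.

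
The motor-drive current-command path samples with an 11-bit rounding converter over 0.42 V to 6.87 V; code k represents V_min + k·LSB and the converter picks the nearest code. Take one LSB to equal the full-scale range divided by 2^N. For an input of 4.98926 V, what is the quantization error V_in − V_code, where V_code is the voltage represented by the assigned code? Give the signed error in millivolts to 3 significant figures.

−0.540 mV

Span: 6.87 V − (0.42 V) = 6.45 V. LSB = 6.45 V / 2^11 ≈ 3.149 mV.
(V_in − V_min)/LSB = (4.98926 − (0.42)) × 2048/6.45 = 1450.8286 → nearest code k = 1451.
V_code = 0.42 + (1451/2048) × 6.45 = 4.989799805 V.
Error = V_in − V_code = 4.98926 − (4.989799805) = −0.540 mV.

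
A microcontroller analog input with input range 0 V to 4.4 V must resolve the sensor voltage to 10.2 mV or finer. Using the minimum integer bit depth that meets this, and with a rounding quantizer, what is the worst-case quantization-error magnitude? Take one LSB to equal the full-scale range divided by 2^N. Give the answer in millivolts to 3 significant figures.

Full-scale range = 4.4 V.
Required number of levels: 4.4/10.2 mV = 431.37; smallest N with 2^N ≥ that is 9.
Step size = 4.4/512 V = 8.5938 mV.
Max error for round-to-nearest is LSB/2 = 4.30 mV.

4.30 mV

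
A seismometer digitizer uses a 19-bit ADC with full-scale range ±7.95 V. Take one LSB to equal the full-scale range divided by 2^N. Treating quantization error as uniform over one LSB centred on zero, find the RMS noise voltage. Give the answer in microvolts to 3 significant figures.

8.75 µV

Range = 7.95 − (-7.95) = 15.9 V.
LSB = 15.9 V / 2^19 = 30.327 µV.
σ_q = LSB/√12 = 30.327 µV/3.4641 = 8.75 µV.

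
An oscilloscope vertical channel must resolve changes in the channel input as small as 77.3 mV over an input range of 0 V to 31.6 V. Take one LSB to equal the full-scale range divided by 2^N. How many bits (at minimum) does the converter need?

9 bits

Full-scale range = 31.6 V.
Levels needed ≥ 31.6/77.3 mV = 408.8. 2^9 = 512 suffices, so N_min = 9.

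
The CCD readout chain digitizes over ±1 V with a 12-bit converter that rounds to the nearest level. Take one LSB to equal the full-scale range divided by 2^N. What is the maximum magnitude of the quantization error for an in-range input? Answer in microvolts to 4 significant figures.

Span: 1 V − (-1 V) = 2 V.
LSB = 2 V / 2^12 = 488.281 µV.
|e|_max = LSB/2 = 244.1 µV.

244.1 µV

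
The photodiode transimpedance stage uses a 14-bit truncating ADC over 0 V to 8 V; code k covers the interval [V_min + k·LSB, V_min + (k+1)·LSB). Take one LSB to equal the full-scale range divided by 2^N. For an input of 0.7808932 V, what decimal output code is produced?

1599

Range is 8 V. LSB = 8 V / 2^14 ≈ 488.3 µV.
V_in − V_min = 0.7808932 − (0) = 0.7808932 V.
Divide by LSB: 0.7808932 × 16384/8 = 1599.2693.
Truncating gives code 1599.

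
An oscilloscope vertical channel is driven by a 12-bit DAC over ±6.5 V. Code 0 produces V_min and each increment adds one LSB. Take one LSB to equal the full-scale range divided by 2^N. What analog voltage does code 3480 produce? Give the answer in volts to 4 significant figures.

4.545 V

Span: 6.5 V − (-6.5 V) = 13 V. LSB = 13 V / 2^12.
V_out = V_min + code × LSB = -6.5 V + 3480 × 13 V / 4096
      = -6.5 V + 11.0449 V = 4.54492 V.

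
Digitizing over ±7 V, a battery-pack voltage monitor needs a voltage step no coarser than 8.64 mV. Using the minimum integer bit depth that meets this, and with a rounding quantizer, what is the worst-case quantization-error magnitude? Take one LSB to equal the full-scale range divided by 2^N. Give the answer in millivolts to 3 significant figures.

3.42 mV

Full-scale range = 7 V − (-7 V) = 14 V.
Need 2^N ≥ 14 V / 8.64 mV = 1620 → N_min = 11.
One LSB is 14 V / 2048 = 6.8359 mV.
|e|_max = LSB/2 = 3.42 mV.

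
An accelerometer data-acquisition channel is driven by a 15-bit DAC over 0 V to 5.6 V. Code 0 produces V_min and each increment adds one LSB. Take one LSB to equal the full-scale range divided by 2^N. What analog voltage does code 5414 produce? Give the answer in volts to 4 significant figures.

Full-scale range = 5.6 V. LSB = 5.6 V / 2^15.
V_out = V_min + code × LSB = 0 V + 5414 × 5.6 V / 32768
      = 0 V + 0.925244 V = 0.925244 V.

0.9252 V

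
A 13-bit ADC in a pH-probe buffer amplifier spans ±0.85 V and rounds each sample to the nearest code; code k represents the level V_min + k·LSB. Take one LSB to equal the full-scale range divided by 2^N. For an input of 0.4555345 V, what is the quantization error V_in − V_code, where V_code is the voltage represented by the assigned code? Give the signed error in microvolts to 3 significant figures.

Full-scale range = 0.85 V − (-0.85 V) = 1.7 V. LSB = 1.7 V / 2^13 ≈ 207.5 µV.
(V_in − V_min)/LSB = (0.4555345 − (-0.85)) × 8192/1.7 = 6291.1404 → nearest code k = 6291.
V_code = -0.85 + (6291/8192) × 1.7 = 0.4555053711 V.
V_in − V_code = 0.4555345 − (0.4555053711) = +29.1 µV.

+29.1 µV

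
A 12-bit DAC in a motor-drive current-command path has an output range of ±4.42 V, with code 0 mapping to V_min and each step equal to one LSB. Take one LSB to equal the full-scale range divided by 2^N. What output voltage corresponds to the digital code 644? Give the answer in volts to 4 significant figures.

-3.030 V

The full-scale span is 4.42 − (-4.42) = 8.84 V. LSB = 8.84 V / 2^12.
V_out = V_min + code × LSB = -4.42 V + 644 × 8.84 V / 4096
      = -4.42 + 1.38988 = -3.03012 V.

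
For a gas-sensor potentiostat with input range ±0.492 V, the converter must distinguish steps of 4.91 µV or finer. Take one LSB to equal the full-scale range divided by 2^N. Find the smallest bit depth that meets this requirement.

18 bits

Range = 0.492 − (-0.492) = 0.984 V.
0.984 V / 4.91 µV = 200400. Since 2^17 = 131072 and 2^18 = 262144, N = 18.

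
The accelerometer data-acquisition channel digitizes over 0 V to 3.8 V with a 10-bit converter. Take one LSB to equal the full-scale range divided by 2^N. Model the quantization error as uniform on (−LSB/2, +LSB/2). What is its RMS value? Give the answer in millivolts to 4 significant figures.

V_FS = 3.8 V.
One LSB is 3.8 V / 1024 = 3.71094 mV.
RMS of a uniform error over width LSB is LSB/√12 = 1.071 mV.

1.071 mV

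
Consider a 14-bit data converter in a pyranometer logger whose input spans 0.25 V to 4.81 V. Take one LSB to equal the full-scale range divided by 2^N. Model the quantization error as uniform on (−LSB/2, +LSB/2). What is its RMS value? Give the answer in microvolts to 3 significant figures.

80.3 µV

Full-scale range = 4.81 V − (0.25 V) = 4.56 V.
LSB = 4.56 V ÷ 2^14 = 4.56/16384 V = 278.32 µV.
V_rms = LSB/√12 = 278.32 µV / √12 = 80.3 µV.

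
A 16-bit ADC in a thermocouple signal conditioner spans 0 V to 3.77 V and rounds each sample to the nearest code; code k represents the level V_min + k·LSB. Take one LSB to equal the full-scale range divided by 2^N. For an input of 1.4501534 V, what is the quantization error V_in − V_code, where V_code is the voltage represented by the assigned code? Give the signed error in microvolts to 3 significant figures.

−10.3 µV

V_FS = 3.77 V. LSB = 3.77 V / 2^16 ≈ 57.53 µV.
(1.4501534 − (0)) / LSB = 1.4501534 × 65536/3.77 = 25208.8205. Nearest integer: k = 25209.
V_code = V_min + k × range/2^16 = 0 + 25209 × 3.77/65536 = 1.4501637268 V.
Error = V_in − V_code = 1.4501534 − (1.4501637268) = −10.3 µV.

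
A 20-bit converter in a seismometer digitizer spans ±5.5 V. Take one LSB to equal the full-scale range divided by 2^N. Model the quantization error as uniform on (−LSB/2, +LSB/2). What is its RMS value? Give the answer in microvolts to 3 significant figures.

3.03 µV

Range = 5.5 − (-5.5) = 11 V.
LSB = 11 V / 2^20 = 10.490 µV.
V_rms = LSB/√12 = 10.490 µV / √12 = 3.03 µV.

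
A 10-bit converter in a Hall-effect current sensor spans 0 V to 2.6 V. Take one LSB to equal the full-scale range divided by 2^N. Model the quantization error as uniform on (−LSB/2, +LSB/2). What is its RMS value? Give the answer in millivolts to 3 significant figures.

0.733 mV

Span = 2.6 V.
Step size = 2.6/1024 V = 2.5391 mV.
RMS of a uniform error over width LSB is LSB/√12 = 0.733 mV.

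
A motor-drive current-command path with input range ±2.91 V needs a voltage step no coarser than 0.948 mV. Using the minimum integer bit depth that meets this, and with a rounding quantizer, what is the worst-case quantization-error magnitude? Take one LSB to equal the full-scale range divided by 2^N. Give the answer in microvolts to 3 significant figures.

355 µV

Range = 2.91 − (-2.91) = 5.82 V.
Need 2^N ≥ 5.82 V / 0.948 mV = 6139 → N_min = 13.
LSB = 5.82 V ÷ 2^13 = 5.82/8192 V = 0.71045 mV.
Half an LSB is 355 µV.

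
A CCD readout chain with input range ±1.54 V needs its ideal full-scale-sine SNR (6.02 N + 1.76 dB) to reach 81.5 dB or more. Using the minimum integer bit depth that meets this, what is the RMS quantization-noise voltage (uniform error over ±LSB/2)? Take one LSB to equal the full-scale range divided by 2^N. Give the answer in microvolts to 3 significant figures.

54.3 µV

The full-scale span is 1.54 − (-1.54) = 3.08 V.
Required N = ⌈(81.5 − 1.76)/6.02⌉ = ⌈13.246⌉ = 14.
One LSB is 3.08 V / 16384 = 187.99 µV.
V_rms = LSB/√12 = 54.3 µV.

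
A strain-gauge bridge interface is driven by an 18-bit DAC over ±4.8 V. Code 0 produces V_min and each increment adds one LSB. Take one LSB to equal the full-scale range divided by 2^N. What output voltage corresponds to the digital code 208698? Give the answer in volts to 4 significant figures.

2.843 V

Range = 4.8 − (-4.8) = 9.6 V. LSB = 9.6 V / 2^18.
Output = V_min + (208698/262144) × range = -4.8 + 0.796120 × 9.6 V
      = -4.8 V + 7.64275 V = 2.84275 V.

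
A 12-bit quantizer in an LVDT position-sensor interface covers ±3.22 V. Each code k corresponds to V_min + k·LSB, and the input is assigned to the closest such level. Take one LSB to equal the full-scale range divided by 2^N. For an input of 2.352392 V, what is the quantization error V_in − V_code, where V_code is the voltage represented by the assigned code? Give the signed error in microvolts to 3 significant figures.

+283 µV

Span: 3.22 V − (-3.22 V) = 6.44 V. LSB = 6.44 V / 2^12 ≈ 1.572 mV.
Position in LSBs: (2.352392 − (-3.22)) × 4096/6.44 = 3544.1798; rounding gives k = 3544.
V_code = V_min + k × range/2^12 = -3.22 + 3544 × 6.44/4096 = 2.352109375 V.
Error = V_in − V_code = 2.352392 − (2.352109375) = +283 µV.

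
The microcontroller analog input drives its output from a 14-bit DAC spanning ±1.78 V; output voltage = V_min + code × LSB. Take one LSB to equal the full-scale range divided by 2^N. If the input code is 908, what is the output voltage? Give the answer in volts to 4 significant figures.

-1.583 V

Range = 1.78 − (-1.78) = 3.56 V. LSB = 3.56 V / 2^14.
Output = V_min + (908/16384) × range = -1.78 + 0.0554199 × 3.56 V
      = -1.78 V + 0.197295 V = -1.58271 V.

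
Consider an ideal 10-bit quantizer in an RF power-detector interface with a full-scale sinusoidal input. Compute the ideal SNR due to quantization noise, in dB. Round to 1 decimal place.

62.0 dB

For an ideal N-bit converter with full-scale sine input, SNR = 6.02 N + 1.76 dB. SNR = 6.02 × 10 + 1.76 = 60.20 + 1.76 = 61.96 dB.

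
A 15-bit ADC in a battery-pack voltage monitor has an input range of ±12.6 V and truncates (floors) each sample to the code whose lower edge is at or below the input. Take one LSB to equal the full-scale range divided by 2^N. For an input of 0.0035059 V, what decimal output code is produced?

16388

Span: 12.6 V − (-12.6 V) = 25.2 V. LSB = 25.2 V / 2^15 ≈ 0.7690 mV.
code = ⌊(V_in − V_min)/LSB⌋ = ⌊(V_in − V_min) × 2^15 / range⌋
     = ⌊(0.0035059 − (-12.6)) × 32768 / 25.2⌋ = ⌊12.6035059 × 32768/25.2⌋
     = ⌊16388.559⌋ = 16388.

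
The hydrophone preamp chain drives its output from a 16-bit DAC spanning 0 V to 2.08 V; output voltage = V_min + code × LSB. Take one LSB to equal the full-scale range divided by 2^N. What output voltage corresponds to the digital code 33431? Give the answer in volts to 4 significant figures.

1.061 V

Span = 2.08 V. LSB = 2.08 V / 2^16.
Output = V_min + (33431/65536) × range = 0 + 0.510117 × 2.08 V
      = 0 V + 1.06104 V = 1.06104 V.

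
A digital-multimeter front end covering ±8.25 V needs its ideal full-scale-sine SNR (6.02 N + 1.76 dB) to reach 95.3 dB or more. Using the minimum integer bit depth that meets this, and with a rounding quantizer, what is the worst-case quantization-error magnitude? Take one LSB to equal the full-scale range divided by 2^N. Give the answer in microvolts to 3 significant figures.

126 µV

Range = 8.25 − (-8.25) = 16.5 V.
6.02 N + 1.76 ≥ 95.3 gives N ≥ 15.538, so the minimum integer is 16.
Step size = 16.5/65536 V = 251.77 µV.
Max error for round-to-nearest is LSB/2 = 126 µV.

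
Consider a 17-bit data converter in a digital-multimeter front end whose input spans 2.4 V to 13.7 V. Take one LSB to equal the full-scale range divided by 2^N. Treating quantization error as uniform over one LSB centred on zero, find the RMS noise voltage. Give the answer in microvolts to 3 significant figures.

24.9 µV

Full-scale range = 13.7 V − (2.4 V) = 11.3 V.
One LSB is 11.3 V / 131072 = 86.212 µV.
For a uniform distribution on [−LSB/2, +LSB/2], V_rms = LSB/√12 = 86.212 µV/3.4641 = 24.9 µV.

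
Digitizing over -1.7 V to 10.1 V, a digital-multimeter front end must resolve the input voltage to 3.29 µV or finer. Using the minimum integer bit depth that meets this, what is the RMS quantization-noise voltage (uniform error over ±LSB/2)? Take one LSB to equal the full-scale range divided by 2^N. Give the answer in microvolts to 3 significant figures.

0.812 µV

Range = 10.1 − (-1.7) = 11.8 V.
11.8 V / 3.29 µV = 3.587e6. Since 2^21 = 2097152 and 2^22 = 4194304, N = 22.
LSB = 11.8 V ÷ 2^22 = 11.8/4194304 V = 2.8133 µV.
σ_q = LSB/√12 = 2.8133 µV/3.4641 = 0.812 µV.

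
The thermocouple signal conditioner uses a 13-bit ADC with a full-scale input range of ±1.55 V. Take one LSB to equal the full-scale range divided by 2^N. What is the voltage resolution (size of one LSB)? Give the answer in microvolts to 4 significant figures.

Full-scale range = 1.55 V − (-1.55 V) = 3.1 V.
There are 2^13 = 8192 steps.
One LSB is 3.1 V / 8192 = 378.4 µV.

378.4 µV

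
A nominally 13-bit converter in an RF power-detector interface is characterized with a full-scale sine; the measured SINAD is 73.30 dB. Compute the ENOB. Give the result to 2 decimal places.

(73.30 − 1.76) / 6.02 = 71.54/6.02 = 11.8837 effective bits.

11.88 bits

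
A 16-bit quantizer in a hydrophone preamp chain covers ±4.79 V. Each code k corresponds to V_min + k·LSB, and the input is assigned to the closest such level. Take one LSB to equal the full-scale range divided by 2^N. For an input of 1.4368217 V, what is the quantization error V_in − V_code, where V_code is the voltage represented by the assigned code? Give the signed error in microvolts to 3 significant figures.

Span: 4.79 V − (-4.79 V) = 9.58 V. LSB = 9.58 V / 2^16 ≈ 146.2 µV.
Position in LSBs: (1.4368217 − (-4.79)) × 65536/9.58 = 42597.1803; rounding gives k = 42597.
V_code = -4.79 + (42597/65536) × 9.58 = 1.4367953491 V.
V_in − V_code = 1.4368217 − (1.4367953491) = +26.4 µV.

+26.4 µV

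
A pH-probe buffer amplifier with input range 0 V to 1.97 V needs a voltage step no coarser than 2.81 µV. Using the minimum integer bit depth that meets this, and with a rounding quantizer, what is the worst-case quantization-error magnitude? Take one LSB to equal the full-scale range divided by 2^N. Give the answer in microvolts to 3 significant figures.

0.939 µV

Range is 1.97 V.
Need 2^N ≥ 1.97 V / 2.81 µV = 701100 → N_min = 20.
One LSB is 1.97 V / 1048576 = 1.8787 µV.
|e|_max = LSB/2 = 0.939 µV.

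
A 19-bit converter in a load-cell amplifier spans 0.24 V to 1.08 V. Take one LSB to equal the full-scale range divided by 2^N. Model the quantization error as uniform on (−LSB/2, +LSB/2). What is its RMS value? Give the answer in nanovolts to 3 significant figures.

463 nV

Range = 1.08 − (0.24) = 0.84 V.
LSB = 0.84 V / 2^19 = 1.6022 µV.
V_rms = LSB/√12 = 1.6022 µV / √12 = 463 nV.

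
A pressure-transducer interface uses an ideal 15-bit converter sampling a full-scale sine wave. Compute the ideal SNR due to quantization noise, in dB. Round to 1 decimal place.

For an ideal N-bit converter with full-scale sine input, SNR = 6.02 N + 1.76 dB. SNR = 6.02 × 15 + 1.76 = 90.30 + 1.76 = 92.06 dB.

92.1 dB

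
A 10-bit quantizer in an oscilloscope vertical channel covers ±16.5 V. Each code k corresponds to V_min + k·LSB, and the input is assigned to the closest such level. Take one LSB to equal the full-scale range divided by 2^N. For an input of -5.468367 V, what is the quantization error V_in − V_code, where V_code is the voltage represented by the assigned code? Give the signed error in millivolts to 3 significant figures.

+10.1 mV

Range = 16.5 − (-16.5) = 33 V. LSB = 33 V / 2^10 ≈ 32.23 mV.
Position in LSBs: (-5.468367 − (-16.5)) × 1024/33 = 342.3149; rounding gives k = 342.
V_code = V_min + k × range/2^10 = -16.5 + 342 × 33/1024 = -5.478515625 V.
Error = V_in − V_code = -5.468367 − (-5.478515625) = +10.1 mV.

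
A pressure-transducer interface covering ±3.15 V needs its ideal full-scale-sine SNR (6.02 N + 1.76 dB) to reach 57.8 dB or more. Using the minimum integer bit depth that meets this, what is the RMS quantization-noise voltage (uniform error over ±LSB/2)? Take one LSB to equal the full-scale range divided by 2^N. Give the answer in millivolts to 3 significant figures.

Full-scale range = 3.15 V − (-3.15 V) = 6.3 V.
Required N = ⌈(57.8 − 1.76)/6.02⌉ = ⌈9.309⌉ = 10.
LSB = 6.3 V / 2^10 = 6.1523 mV.
σ_q = LSB/√12 = 6.1523 mV/3.4641 = 1.78 mV.

1.78 mV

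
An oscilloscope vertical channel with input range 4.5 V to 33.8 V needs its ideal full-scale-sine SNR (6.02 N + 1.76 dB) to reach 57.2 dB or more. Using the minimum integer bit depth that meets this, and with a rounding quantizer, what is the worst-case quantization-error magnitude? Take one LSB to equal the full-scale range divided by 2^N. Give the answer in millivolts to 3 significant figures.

14.3 mV

Full-scale range = 33.8 V − (4.5 V) = 29.3 V.
N ≥ (57.2 − 1.76)/6.02 = 9.209 → N_min = 10.
LSB = 29.3 V ÷ 2^10 = 29.3/1024 V = 28.613 mV.
Max error for round-to-nearest is LSB/2 = 14.3 mV.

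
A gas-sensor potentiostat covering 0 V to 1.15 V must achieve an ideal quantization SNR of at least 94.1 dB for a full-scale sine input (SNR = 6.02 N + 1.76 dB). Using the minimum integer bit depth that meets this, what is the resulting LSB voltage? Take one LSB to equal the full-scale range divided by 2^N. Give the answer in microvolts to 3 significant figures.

17.5 µV

V_FS = 1.15 V.
Required N = ⌈(94.1 − 1.76)/6.02⌉ = ⌈15.339⌉ = 16.
LSB = 1.15 V / 2^16 = 17.5 µV.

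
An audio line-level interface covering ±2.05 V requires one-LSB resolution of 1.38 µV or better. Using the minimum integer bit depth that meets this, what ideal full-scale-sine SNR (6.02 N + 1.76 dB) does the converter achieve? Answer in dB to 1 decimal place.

The full-scale span is 2.05 − (-2.05) = 4.1 V.
Levels needed ≥ 4.1/1.38 µV = 2.971e6. 2^22 = 4194304 suffices, so N_min = 22.
SNR = 6.02 × 22 + 1.76 = 134.20 dB.

134.2 dB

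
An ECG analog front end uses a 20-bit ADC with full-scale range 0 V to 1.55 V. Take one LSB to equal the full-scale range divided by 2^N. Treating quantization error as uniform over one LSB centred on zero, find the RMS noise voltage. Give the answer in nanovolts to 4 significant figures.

426.7 nV

V_FS = 1.55 V.
One LSB is 1.55 V / 1048576 = 1.47820 µV.
RMS of a uniform error over width LSB is LSB/√12 = 426.7 nV.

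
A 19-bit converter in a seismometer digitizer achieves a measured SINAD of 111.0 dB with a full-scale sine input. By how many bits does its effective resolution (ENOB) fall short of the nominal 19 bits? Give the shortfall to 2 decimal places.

Effective bits = (111.0 − 1.76)/6.02 = 18.1462.
Shortfall = 19 − 18.1462 = 0.8538 bits.

0.85 bits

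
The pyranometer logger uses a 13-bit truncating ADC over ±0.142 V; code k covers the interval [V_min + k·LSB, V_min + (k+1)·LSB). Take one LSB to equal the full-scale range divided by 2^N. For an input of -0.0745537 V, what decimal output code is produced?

1945

The full-scale span is 0.142 − (-0.142) = 0.284 V. LSB = 0.284 V / 2^13 ≈ 34.67 µV.
code = ⌊(V_in − V_min)/LSB⌋ = ⌊(V_in − V_min) × 2^13 / range⌋
     = ⌊(-0.0745537 − (-0.142)) × 8192 / 0.284⌋ = ⌊0.0674463 × 8192/0.284⌋
     = ⌊1945.493⌋ = 1945.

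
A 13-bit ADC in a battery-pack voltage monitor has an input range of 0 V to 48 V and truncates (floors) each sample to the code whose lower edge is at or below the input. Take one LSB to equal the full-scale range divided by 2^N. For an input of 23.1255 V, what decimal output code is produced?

Full-scale range = 48 V. LSB = 48 V / 2^13 ≈ 5.859 mV.
V_in − V_min = 23.1255 − (0) = 23.1255 V.
Divide by LSB: 23.1255 × 8192/48 = 3946.7520.
Truncating gives code 3946.

3946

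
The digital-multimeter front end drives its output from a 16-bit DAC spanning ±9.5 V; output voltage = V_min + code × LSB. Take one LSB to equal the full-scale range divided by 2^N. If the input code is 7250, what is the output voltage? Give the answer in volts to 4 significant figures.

Full-scale range = 9.5 V − (-9.5 V) = 19 V. LSB = 19 V / 2^16.
V_out = -9.5 + 7250 × (19/65536) V
      = -9.5 V + 2.10190 V = -7.39810 V.

-7.398 V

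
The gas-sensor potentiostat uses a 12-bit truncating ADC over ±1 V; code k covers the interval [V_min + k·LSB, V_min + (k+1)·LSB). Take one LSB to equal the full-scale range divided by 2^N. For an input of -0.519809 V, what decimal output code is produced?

Span: 1 V − (-1 V) = 2 V. LSB = 2 V / 2^12 ≈ 488.3 µV.
code = ⌊(V_in − V_min)/LSB⌋ = ⌊(V_in − V_min) × 2^12 / range⌋
     = ⌊(-0.519809 − (-1)) × 4096 / 2⌋ = ⌊0.480191 × 4096/2⌋
     = ⌊983.431⌋ = 983.

983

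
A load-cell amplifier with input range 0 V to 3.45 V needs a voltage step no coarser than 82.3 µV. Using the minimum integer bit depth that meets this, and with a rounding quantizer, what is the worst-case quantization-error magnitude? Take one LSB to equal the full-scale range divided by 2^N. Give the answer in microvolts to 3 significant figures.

V_FS = 3.45 V.
Levels needed ≥ 3.45/82.3 µV = 41920. 2^16 = 65536 suffices, so N_min = 16.
One LSB is 3.45 V / 65536 = 52.643 µV.
Max error for round-to-nearest is LSB/2 = 26.3 µV.

26.3 µV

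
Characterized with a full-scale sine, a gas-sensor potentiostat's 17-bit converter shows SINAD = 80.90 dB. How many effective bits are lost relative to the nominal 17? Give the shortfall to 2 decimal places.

3.85 bits

ENOB = (SINAD − 1.76)/6.02 = (80.90 − 1.76)/6.02 = 13.1462 bits.
Shortfall = 17 − 13.1462 = 3.8538 bits.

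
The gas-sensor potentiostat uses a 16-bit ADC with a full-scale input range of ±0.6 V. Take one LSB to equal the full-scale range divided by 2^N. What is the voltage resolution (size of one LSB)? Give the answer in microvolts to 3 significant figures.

Span: 0.6 V − (-0.6 V) = 1.2 V.
2^16 = 65536 levels.
LSB = 1.2 V ÷ 2^16 = 1.2/65536 V = 18.3 µV.

18.3 µV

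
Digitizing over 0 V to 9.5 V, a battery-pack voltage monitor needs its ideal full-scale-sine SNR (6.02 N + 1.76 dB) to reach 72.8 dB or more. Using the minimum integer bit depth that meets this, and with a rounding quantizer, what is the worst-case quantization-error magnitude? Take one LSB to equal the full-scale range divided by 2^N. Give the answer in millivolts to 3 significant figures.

Range is 9.5 V.
6.02 N + 1.76 ≥ 72.8 gives N ≥ 11.801, so the minimum integer is 12.
LSB = 9.5 V ÷ 2^12 = 9.5/4096 V = 2.3193 mV.
|e|_max = LSB/2 = 1.16 mV.

1.16 mV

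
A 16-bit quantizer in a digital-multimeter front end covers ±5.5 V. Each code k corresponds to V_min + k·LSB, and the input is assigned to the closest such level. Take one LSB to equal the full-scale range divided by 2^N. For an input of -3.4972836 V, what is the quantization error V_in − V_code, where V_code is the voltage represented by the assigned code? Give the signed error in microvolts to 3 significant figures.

The full-scale span is 5.5 − (-5.5) = 11 V. LSB = 11 V / 2^16 ≈ 167.8 µV.
Position in LSBs: (-3.4972836 − (-5.5)) × 65536/11 = 11931.8202; rounding gives k = 11932.
V_code = -5.5 + (11932/65536) × 11 = -3.4972534180 V.
Error = V_in − V_code = -3.4972836 − (-3.4972534180) = −30.2 µV.

−30.2 µV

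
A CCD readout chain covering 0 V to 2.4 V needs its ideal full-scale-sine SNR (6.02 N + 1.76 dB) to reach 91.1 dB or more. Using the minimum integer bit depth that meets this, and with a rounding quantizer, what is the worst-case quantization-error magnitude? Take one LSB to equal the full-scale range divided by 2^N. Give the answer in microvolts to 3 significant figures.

V_FS = 2.4 V.
Required N = ⌈(91.1 − 1.76)/6.02⌉ = ⌈14.841⌉ = 15.
One LSB is 2.4 V / 32768 = 73.242 µV.
Half an LSB is 36.6 µV.

36.6 µV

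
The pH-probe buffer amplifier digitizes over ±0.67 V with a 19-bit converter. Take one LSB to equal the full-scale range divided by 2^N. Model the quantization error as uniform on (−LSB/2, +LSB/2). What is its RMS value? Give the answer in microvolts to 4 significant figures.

0.7378 µV

Span: 0.67 V − (-0.67 V) = 1.34 V.
Step size = 1.34/524288 V = 2.55585 µV.
σ_q = LSB/√12 = 2.55585 µV/3.4641 = 0.7378 µV.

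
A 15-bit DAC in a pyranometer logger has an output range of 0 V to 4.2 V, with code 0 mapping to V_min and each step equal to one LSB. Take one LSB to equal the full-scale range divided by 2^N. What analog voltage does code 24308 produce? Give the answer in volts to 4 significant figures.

3.116 V

Span = 4.2 V. LSB = 4.2 V / 2^15.
V_out = 0 + 24308 × (4.2/32768) V
      = 0 + 3.11565 = 3.11565 V.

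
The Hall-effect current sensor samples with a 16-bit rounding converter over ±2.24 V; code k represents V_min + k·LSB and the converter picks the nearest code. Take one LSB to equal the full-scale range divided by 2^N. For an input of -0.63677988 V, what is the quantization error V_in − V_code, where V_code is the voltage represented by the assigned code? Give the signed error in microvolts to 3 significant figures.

−12.3 µV

Span: 2.24 V − (-2.24 V) = 4.48 V. LSB = 4.48 V / 2^16 ≈ 68.36 µV.
(-0.63677988 − (-2.24)) / LSB = 1.60322012 × 65536/4.48 = 23452.8200. Nearest integer: k = 23453.
V_code = V_min + k × range/2^16 = -2.24 + 23453 × 4.48/65536 = -0.63676757813 V.
Error = V_in − V_code = -0.63677988 − (-0.63676757813) = −12.3 µV.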